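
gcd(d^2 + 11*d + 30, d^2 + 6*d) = d + 6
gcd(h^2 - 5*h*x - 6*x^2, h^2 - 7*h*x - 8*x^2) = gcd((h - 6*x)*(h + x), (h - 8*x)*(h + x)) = h + x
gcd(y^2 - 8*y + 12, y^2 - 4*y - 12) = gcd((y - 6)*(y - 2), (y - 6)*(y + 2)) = y - 6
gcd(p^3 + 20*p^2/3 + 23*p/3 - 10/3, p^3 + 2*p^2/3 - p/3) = p - 1/3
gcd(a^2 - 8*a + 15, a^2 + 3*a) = 1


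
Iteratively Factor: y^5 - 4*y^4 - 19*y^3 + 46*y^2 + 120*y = (y + 2)*(y^4 - 6*y^3 - 7*y^2 + 60*y) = (y + 2)*(y + 3)*(y^3 - 9*y^2 + 20*y) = y*(y + 2)*(y + 3)*(y^2 - 9*y + 20) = y*(y - 4)*(y + 2)*(y + 3)*(y - 5)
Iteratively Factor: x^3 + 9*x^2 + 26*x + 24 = (x + 3)*(x^2 + 6*x + 8) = (x + 3)*(x + 4)*(x + 2)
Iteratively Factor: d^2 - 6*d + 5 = (d - 5)*(d - 1)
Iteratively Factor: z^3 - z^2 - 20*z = (z)*(z^2 - z - 20) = z*(z - 5)*(z + 4)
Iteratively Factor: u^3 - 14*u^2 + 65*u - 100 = (u - 5)*(u^2 - 9*u + 20) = (u - 5)*(u - 4)*(u - 5)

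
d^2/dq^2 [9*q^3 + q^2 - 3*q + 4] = 54*q + 2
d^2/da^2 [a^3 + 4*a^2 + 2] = 6*a + 8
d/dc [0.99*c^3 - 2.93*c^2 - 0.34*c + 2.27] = 2.97*c^2 - 5.86*c - 0.34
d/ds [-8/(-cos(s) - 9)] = 8*sin(s)/(cos(s) + 9)^2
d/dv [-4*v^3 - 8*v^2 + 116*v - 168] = -12*v^2 - 16*v + 116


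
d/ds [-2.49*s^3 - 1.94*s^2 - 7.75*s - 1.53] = -7.47*s^2 - 3.88*s - 7.75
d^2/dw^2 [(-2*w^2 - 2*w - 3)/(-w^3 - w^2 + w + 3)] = 4*(w^6 + 3*w^5 + 15*w^4 + 36*w^3 + 27*w^2 + 18*w + 12)/(w^9 + 3*w^8 - 14*w^6 - 18*w^5 + 12*w^4 + 44*w^3 + 18*w^2 - 27*w - 27)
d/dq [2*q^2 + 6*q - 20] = 4*q + 6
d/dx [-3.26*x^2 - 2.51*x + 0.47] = -6.52*x - 2.51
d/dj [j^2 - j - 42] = 2*j - 1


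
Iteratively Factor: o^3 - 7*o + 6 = (o - 1)*(o^2 + o - 6) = (o - 1)*(o + 3)*(o - 2)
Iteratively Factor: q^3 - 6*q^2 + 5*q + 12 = (q - 4)*(q^2 - 2*q - 3) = (q - 4)*(q + 1)*(q - 3)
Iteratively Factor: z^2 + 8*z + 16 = (z + 4)*(z + 4)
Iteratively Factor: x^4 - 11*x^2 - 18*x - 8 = (x + 2)*(x^3 - 2*x^2 - 7*x - 4) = (x + 1)*(x + 2)*(x^2 - 3*x - 4) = (x + 1)^2*(x + 2)*(x - 4)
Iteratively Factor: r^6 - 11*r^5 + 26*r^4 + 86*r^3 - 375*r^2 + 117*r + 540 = (r + 3)*(r^5 - 14*r^4 + 68*r^3 - 118*r^2 - 21*r + 180) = (r + 1)*(r + 3)*(r^4 - 15*r^3 + 83*r^2 - 201*r + 180) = (r - 5)*(r + 1)*(r + 3)*(r^3 - 10*r^2 + 33*r - 36) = (r - 5)*(r - 3)*(r + 1)*(r + 3)*(r^2 - 7*r + 12) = (r - 5)*(r - 4)*(r - 3)*(r + 1)*(r + 3)*(r - 3)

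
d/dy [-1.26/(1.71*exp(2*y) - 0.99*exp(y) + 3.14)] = (4.3092*exp(y) - 1.2474)*exp(y)/(1.71*exp(2*y) - 0.99*exp(y) + 3.14)^2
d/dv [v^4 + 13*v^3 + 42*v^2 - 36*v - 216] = 4*v^3 + 39*v^2 + 84*v - 36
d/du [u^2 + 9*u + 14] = 2*u + 9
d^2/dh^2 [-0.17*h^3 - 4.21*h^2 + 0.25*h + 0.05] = -1.02*h - 8.42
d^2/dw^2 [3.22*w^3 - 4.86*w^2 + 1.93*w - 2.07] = 19.32*w - 9.72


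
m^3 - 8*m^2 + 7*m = m*(m - 7)*(m - 1)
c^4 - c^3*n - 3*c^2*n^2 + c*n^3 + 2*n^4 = (c - 2*n)*(c - n)*(c + n)^2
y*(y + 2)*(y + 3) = y^3 + 5*y^2 + 6*y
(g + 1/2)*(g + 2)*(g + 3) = g^3 + 11*g^2/2 + 17*g/2 + 3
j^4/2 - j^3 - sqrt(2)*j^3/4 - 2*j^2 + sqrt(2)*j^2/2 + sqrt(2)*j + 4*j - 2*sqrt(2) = (j/2 + 1)*(j - 2)^2*(j - sqrt(2)/2)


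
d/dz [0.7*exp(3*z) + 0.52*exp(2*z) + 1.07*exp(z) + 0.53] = (2.1*exp(2*z) + 1.04*exp(z) + 1.07)*exp(z)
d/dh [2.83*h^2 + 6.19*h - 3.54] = 5.66*h + 6.19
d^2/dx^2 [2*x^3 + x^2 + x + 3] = 12*x + 2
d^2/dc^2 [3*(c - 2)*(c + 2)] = 6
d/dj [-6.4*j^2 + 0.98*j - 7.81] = 0.98 - 12.8*j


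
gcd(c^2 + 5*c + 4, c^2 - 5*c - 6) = c + 1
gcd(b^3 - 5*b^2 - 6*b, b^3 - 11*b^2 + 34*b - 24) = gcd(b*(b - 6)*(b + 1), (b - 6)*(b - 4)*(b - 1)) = b - 6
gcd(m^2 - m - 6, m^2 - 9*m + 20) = 1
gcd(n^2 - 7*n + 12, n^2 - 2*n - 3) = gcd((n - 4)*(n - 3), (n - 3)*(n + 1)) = n - 3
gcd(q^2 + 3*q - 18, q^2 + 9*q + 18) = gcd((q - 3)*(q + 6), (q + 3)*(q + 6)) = q + 6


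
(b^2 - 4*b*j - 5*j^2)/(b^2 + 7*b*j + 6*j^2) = (b - 5*j)/(b + 6*j)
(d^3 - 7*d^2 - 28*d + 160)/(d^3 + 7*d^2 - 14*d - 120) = (d - 8)/(d + 6)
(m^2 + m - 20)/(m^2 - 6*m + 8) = (m + 5)/(m - 2)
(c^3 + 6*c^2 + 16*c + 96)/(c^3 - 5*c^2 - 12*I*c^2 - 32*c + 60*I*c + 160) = (c^2 + c*(6 + 4*I) + 24*I)/(c^2 + c*(-5 - 8*I) + 40*I)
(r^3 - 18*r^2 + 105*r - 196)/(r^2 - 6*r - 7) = (r^2 - 11*r + 28)/(r + 1)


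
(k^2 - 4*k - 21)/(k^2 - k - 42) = (k + 3)/(k + 6)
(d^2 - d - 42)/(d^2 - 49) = (d + 6)/(d + 7)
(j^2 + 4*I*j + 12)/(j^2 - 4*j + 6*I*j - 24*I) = (j - 2*I)/(j - 4)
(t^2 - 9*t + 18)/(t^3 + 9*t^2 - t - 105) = (t - 6)/(t^2 + 12*t + 35)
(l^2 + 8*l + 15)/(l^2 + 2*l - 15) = (l + 3)/(l - 3)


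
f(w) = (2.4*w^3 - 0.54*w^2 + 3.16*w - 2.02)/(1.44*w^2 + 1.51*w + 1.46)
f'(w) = (-2.88*w - 1.51)*(2.4*w^3 - 0.54*w^2 + 3.16*w - 2.02)/(1.44*w^2 + 1.51*w + 1.46)^2 + (7.2*w^2 - 1.08*w + 3.16)/(1.44*w^2 + 1.51*w + 1.46)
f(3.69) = 4.61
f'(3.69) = 1.55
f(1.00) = 0.68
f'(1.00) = 1.43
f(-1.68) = -6.77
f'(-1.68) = 0.92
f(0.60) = 0.07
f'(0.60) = 1.69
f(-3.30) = -8.60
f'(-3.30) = 1.35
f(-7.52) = -15.05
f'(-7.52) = 1.61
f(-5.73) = -12.21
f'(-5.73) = 1.56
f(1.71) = 1.67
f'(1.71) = 1.41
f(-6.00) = -12.63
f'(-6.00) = 1.57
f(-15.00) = -27.31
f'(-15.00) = 1.65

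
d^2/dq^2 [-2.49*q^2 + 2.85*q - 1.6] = -4.98000000000000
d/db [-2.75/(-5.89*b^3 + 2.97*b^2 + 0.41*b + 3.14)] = (-48.5925*b^2 + 16.335*b + 1.1275)/(-5.89*b^3 + 2.97*b^2 + 0.41*b + 3.14)^2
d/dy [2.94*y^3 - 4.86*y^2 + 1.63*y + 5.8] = 8.82*y^2 - 9.72*y + 1.63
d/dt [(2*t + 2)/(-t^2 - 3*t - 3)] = 2*t*(t + 2)/(t^4 + 6*t^3 + 15*t^2 + 18*t + 9)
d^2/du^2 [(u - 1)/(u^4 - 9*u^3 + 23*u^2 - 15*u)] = 2*(6*u^4 - 64*u^3 + 237*u^2 - 360*u + 225)/(u^3*(u^6 - 24*u^5 + 237*u^4 - 1232*u^3 + 3555*u^2 - 5400*u + 3375))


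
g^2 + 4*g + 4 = (g + 2)^2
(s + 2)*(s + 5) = s^2 + 7*s + 10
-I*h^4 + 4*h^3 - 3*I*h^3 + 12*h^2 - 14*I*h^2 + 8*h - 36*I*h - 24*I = (h + 2)*(h - 2*I)*(h + 6*I)*(-I*h - I)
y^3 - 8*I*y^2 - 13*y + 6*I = (y - 6*I)*(y - I)^2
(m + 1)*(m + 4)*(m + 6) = m^3 + 11*m^2 + 34*m + 24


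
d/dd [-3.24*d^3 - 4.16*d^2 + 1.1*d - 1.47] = -9.72*d^2 - 8.32*d + 1.1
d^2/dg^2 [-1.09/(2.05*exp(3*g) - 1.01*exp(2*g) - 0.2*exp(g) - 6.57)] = (1.09*(-12.3*exp(2*g) + 4.04*exp(g) + 0.4)*(-6.15*exp(2*g) + 2.02*exp(g) + 0.2)*exp(g) + (20.1105*exp(2*g) - 4.4036*exp(g) - 0.218)*(-2.05*exp(3*g) + 1.01*exp(2*g) + 0.2*exp(g) + 6.57))*exp(g)/(-2.05*exp(3*g) + 1.01*exp(2*g) + 0.2*exp(g) + 6.57)^3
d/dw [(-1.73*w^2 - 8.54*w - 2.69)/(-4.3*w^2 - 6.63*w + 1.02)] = (-25.2521*w^2 - 26.6632*w - 26.5455)/(18.49*w^4 + 57.018*w^3 + 35.1849*w^2 - 13.5252*w + 1.0404)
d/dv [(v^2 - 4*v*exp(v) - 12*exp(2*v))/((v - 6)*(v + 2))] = (2*(v - 6)*(v + 2)*(-2*v*exp(v) + v - 12*exp(2*v) - 2*exp(v)) + (v - 6)*(-v^2 + 4*v*exp(v) + 12*exp(2*v)) + (v + 2)*(-v^2 + 4*v*exp(v) + 12*exp(2*v)))/((v - 6)^2*(v + 2)^2)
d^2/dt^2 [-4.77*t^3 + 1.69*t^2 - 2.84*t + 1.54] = 3.38 - 28.62*t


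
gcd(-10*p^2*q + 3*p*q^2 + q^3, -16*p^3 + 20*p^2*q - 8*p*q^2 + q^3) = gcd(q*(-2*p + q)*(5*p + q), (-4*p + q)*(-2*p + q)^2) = 2*p - q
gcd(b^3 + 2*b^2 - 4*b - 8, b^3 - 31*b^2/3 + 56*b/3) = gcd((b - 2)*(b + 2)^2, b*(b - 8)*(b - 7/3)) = 1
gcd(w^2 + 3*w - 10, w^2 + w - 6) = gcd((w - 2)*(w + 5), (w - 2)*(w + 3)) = w - 2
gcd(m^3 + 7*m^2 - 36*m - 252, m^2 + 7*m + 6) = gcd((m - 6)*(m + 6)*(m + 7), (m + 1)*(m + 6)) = m + 6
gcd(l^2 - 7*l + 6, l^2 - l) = l - 1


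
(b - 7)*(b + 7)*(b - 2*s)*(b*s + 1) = b^4*s - 2*b^3*s^2 + b^3 - 51*b^2*s + 98*b*s^2 - 49*b + 98*s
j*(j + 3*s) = j^2 + 3*j*s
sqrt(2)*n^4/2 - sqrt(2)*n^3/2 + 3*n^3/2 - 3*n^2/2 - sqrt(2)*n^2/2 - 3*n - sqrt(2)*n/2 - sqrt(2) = (n - 2)*(n + 1)*(n + sqrt(2))*(sqrt(2)*n/2 + 1/2)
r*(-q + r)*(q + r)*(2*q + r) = -2*q^3*r - q^2*r^2 + 2*q*r^3 + r^4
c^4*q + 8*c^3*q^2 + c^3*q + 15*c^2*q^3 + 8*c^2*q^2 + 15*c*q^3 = c*(c + 3*q)*(c + 5*q)*(c*q + q)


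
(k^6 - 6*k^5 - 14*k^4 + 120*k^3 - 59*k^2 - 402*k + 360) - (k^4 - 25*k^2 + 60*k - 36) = k^6 - 6*k^5 - 15*k^4 + 120*k^3 - 34*k^2 - 462*k + 396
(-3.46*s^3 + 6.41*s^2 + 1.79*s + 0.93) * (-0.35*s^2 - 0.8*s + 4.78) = 1.211*s^5 + 0.5245*s^4 - 22.2933*s^3 + 28.8823*s^2 + 7.8122*s + 4.4454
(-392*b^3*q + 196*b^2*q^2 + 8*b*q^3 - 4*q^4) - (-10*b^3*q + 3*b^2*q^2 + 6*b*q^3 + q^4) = -382*b^3*q + 193*b^2*q^2 + 2*b*q^3 - 5*q^4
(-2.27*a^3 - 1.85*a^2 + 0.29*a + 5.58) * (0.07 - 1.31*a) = 2.9737*a^4 + 2.2646*a^3 - 0.5094*a^2 - 7.2895*a + 0.3906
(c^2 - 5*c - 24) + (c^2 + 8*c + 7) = 2*c^2 + 3*c - 17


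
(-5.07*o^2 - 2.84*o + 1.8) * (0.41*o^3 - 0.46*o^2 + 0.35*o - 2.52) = -2.0787*o^5 + 1.1678*o^4 + 0.2699*o^3 + 10.9544*o^2 + 7.7868*o - 4.536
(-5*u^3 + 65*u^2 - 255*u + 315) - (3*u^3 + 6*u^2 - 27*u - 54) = -8*u^3 + 59*u^2 - 228*u + 369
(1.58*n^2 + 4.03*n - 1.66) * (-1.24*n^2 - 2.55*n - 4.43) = -1.9592*n^4 - 9.0262*n^3 - 15.2175*n^2 - 13.6199*n + 7.3538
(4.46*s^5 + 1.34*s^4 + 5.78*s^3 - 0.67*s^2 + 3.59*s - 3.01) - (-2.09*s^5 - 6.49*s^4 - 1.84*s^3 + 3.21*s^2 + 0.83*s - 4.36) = 6.55*s^5 + 7.83*s^4 + 7.62*s^3 - 3.88*s^2 + 2.76*s + 1.35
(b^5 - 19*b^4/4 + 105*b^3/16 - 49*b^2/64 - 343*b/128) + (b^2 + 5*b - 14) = b^5 - 19*b^4/4 + 105*b^3/16 + 15*b^2/64 + 297*b/128 - 14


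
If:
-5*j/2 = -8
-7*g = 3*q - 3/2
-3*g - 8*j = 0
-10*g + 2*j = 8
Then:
No Solution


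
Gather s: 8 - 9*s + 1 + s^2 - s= s^2 - 10*s + 9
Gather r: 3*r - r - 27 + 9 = 2*r - 18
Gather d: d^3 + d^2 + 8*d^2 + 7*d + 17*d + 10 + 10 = d^3 + 9*d^2 + 24*d + 20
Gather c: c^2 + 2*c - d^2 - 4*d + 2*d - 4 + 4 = c^2 + 2*c - d^2 - 2*d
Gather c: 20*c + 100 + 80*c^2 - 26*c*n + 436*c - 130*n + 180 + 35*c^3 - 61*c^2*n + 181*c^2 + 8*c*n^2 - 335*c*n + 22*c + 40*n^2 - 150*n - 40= 35*c^3 + c^2*(261 - 61*n) + c*(8*n^2 - 361*n + 478) + 40*n^2 - 280*n + 240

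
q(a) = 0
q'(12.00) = 0.00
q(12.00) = 0.00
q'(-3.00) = 0.00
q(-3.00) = 0.00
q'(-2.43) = 0.00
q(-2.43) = 0.00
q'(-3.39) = 0.00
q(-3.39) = 0.00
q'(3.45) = 0.00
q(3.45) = 0.00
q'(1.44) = 0.00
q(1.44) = 0.00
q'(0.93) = 0.00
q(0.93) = 0.00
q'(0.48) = 0.00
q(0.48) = 0.00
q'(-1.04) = 0.00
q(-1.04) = 0.00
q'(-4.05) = 0.00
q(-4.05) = 0.00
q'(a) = 0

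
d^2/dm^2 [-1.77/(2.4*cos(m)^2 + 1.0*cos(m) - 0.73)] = (40.7808*(1 - cos(m)^2)^2 + 12.744*cos(m)^3 + 34.56456*cos(m)^2 - 24.1959*cos(m) - 50.52288)/(2.4*cos(m)^2 + 1.0*cos(m) - 0.73)^3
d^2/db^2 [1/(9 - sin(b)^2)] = 2*(2*sin(b)^4 + 15*sin(b)^2 - 9)/(sin(b)^2 - 9)^3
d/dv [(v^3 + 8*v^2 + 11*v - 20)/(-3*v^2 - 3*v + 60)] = (-v^2 + 8*v + 8)/(3*(v^2 - 8*v + 16))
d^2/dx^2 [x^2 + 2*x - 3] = 2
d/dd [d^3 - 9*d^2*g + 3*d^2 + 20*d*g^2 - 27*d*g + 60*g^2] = 3*d^2 - 18*d*g + 6*d + 20*g^2 - 27*g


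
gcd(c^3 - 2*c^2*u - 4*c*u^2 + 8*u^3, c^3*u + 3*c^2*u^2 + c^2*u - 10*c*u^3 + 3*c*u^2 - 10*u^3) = -c + 2*u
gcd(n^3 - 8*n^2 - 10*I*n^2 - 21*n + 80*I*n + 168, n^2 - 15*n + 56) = n - 8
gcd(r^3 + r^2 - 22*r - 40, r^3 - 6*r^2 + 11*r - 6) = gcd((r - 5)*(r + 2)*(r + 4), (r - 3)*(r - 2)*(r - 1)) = 1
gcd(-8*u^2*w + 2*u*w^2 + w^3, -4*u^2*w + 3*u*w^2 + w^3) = 4*u*w + w^2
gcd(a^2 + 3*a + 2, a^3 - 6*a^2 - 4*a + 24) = a + 2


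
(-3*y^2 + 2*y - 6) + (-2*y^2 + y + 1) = -5*y^2 + 3*y - 5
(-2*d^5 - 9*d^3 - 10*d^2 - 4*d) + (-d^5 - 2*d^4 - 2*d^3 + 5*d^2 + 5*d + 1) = -3*d^5 - 2*d^4 - 11*d^3 - 5*d^2 + d + 1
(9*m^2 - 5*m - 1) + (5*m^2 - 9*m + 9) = 14*m^2 - 14*m + 8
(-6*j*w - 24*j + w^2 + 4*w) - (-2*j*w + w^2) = -4*j*w - 24*j + 4*w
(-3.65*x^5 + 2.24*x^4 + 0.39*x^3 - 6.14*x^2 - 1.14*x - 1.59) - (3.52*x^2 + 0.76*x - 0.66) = -3.65*x^5 + 2.24*x^4 + 0.39*x^3 - 9.66*x^2 - 1.9*x - 0.93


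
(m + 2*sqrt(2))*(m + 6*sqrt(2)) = m^2 + 8*sqrt(2)*m + 24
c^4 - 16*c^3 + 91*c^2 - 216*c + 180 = (c - 6)*(c - 5)*(c - 3)*(c - 2)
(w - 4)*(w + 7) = w^2 + 3*w - 28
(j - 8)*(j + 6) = j^2 - 2*j - 48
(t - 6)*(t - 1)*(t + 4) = t^3 - 3*t^2 - 22*t + 24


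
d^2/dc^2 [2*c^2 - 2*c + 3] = 4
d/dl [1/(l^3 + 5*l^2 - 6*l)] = (-3*l^2 - 10*l + 6)/(l^2*(l^2 + 5*l - 6)^2)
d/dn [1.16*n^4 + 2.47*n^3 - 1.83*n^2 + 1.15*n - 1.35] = 4.64*n^3 + 7.41*n^2 - 3.66*n + 1.15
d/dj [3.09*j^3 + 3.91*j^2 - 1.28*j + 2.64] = 9.27*j^2 + 7.82*j - 1.28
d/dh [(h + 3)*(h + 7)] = 2*h + 10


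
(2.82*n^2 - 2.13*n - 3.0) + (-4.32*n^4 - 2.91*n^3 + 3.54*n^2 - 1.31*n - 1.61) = -4.32*n^4 - 2.91*n^3 + 6.36*n^2 - 3.44*n - 4.61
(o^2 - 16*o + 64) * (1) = o^2 - 16*o + 64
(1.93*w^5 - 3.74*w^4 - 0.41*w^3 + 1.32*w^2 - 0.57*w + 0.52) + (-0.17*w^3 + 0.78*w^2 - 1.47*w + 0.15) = 1.93*w^5 - 3.74*w^4 - 0.58*w^3 + 2.1*w^2 - 2.04*w + 0.67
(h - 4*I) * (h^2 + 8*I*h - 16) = h^3 + 4*I*h^2 + 16*h + 64*I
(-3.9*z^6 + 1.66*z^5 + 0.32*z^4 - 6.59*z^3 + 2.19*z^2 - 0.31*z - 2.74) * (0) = 0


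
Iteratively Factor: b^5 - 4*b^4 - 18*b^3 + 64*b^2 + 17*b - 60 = (b - 1)*(b^4 - 3*b^3 - 21*b^2 + 43*b + 60) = (b - 3)*(b - 1)*(b^3 - 21*b - 20) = (b - 3)*(b - 1)*(b + 1)*(b^2 - b - 20) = (b - 3)*(b - 1)*(b + 1)*(b + 4)*(b - 5)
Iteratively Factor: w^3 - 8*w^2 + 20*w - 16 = (w - 2)*(w^2 - 6*w + 8) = (w - 2)^2*(w - 4)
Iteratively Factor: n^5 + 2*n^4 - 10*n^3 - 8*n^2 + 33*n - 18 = (n - 1)*(n^4 + 3*n^3 - 7*n^2 - 15*n + 18) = (n - 1)^2*(n^3 + 4*n^2 - 3*n - 18) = (n - 1)^2*(n + 3)*(n^2 + n - 6) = (n - 2)*(n - 1)^2*(n + 3)*(n + 3)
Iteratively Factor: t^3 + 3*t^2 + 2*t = (t + 2)*(t^2 + t) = t*(t + 2)*(t + 1)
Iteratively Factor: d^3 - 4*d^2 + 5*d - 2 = (d - 1)*(d^2 - 3*d + 2) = (d - 1)^2*(d - 2)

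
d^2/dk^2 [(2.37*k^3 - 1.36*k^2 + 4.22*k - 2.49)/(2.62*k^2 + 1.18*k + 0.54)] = (-2.8421709430404e-14*k^5 + 7.105427357601e-15*k^4 + 66.238512*k^3 - 81.948384*k^2 - 77.864688*k - 6.059568)/(17.984728*k^6 + 24.299976*k^5 + 22.064592*k^4 + 11.659816*k^3 + 4.547664*k^2 + 1.032264*k + 0.157464)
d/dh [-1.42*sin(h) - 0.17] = -1.42*cos(h)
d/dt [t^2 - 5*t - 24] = 2*t - 5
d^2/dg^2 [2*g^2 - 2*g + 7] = 4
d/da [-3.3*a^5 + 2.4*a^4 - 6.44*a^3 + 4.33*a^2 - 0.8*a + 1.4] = -16.5*a^4 + 9.6*a^3 - 19.32*a^2 + 8.66*a - 0.8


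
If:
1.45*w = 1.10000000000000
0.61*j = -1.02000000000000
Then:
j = -1.67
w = 0.76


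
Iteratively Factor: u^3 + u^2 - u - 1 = (u + 1)*(u^2 - 1) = (u - 1)*(u + 1)*(u + 1)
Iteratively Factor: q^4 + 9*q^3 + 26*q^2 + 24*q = (q)*(q^3 + 9*q^2 + 26*q + 24) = q*(q + 3)*(q^2 + 6*q + 8) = q*(q + 2)*(q + 3)*(q + 4)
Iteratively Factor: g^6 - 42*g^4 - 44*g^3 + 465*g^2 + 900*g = (g + 3)*(g^5 - 3*g^4 - 33*g^3 + 55*g^2 + 300*g) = g*(g + 3)*(g^4 - 3*g^3 - 33*g^2 + 55*g + 300) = g*(g - 5)*(g + 3)*(g^3 + 2*g^2 - 23*g - 60) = g*(g - 5)*(g + 3)^2*(g^2 - g - 20) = g*(g - 5)*(g + 3)^2*(g + 4)*(g - 5)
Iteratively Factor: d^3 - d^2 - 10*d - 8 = (d + 1)*(d^2 - 2*d - 8) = (d + 1)*(d + 2)*(d - 4)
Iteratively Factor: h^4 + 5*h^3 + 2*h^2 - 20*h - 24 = (h - 2)*(h^3 + 7*h^2 + 16*h + 12) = (h - 2)*(h + 2)*(h^2 + 5*h + 6) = (h - 2)*(h + 2)^2*(h + 3)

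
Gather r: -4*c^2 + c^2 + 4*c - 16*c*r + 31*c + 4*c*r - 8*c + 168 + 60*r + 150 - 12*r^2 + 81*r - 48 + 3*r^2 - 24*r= -3*c^2 + 27*c - 9*r^2 + r*(117 - 12*c) + 270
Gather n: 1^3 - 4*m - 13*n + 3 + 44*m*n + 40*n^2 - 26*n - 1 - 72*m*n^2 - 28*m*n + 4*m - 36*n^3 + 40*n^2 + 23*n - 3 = -36*n^3 + n^2*(80 - 72*m) + n*(16*m - 16)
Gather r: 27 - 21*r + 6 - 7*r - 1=32 - 28*r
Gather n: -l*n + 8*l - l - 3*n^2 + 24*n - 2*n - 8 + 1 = 7*l - 3*n^2 + n*(22 - l) - 7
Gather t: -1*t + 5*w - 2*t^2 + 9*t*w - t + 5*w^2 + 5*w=-2*t^2 + t*(9*w - 2) + 5*w^2 + 10*w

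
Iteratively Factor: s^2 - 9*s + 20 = (s - 5)*(s - 4)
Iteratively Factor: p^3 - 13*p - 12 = (p + 1)*(p^2 - p - 12) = (p + 1)*(p + 3)*(p - 4)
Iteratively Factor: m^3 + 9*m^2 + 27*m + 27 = (m + 3)*(m^2 + 6*m + 9) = (m + 3)^2*(m + 3)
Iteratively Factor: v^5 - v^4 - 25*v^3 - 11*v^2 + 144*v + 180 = (v + 2)*(v^4 - 3*v^3 - 19*v^2 + 27*v + 90) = (v - 3)*(v + 2)*(v^3 - 19*v - 30) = (v - 3)*(v + 2)*(v + 3)*(v^2 - 3*v - 10) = (v - 5)*(v - 3)*(v + 2)*(v + 3)*(v + 2)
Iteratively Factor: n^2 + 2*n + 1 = (n + 1)*(n + 1)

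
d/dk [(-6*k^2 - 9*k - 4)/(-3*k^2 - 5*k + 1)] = (3*k^2 - 36*k - 29)/(9*k^4 + 30*k^3 + 19*k^2 - 10*k + 1)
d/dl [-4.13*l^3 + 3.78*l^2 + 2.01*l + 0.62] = -12.39*l^2 + 7.56*l + 2.01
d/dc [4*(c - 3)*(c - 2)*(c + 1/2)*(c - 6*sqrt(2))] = 16*c^3 - 72*sqrt(2)*c^2 - 54*c^2 + 28*c + 216*sqrt(2)*c - 84*sqrt(2) + 12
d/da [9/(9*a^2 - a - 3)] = 9*(1 - 18*a)/(-9*a^2 + a + 3)^2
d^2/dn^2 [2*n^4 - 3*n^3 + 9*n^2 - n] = 24*n^2 - 18*n + 18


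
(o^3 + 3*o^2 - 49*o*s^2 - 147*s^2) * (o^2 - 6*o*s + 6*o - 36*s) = o^5 - 6*o^4*s + 9*o^4 - 49*o^3*s^2 - 54*o^3*s + 18*o^3 + 294*o^2*s^3 - 441*o^2*s^2 - 108*o^2*s + 2646*o*s^3 - 882*o*s^2 + 5292*s^3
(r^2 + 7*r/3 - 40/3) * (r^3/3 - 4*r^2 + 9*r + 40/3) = r^5/3 - 29*r^4/9 - 43*r^3/9 + 263*r^2/3 - 800*r/9 - 1600/9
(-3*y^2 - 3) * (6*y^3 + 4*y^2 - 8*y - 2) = -18*y^5 - 12*y^4 + 6*y^3 - 6*y^2 + 24*y + 6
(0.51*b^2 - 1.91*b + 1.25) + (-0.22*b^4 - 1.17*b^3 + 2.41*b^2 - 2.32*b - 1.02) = -0.22*b^4 - 1.17*b^3 + 2.92*b^2 - 4.23*b + 0.23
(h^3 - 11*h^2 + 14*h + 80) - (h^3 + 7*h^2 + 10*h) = -18*h^2 + 4*h + 80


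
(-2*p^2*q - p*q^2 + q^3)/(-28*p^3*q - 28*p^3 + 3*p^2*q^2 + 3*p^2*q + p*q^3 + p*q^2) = q*(-2*p^2 - p*q + q^2)/(p*(-28*p^2*q - 28*p^2 + 3*p*q^2 + 3*p*q + q^3 + q^2))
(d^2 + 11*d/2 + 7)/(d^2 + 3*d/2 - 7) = (d + 2)/(d - 2)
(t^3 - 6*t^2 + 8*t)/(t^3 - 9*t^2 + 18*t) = (t^2 - 6*t + 8)/(t^2 - 9*t + 18)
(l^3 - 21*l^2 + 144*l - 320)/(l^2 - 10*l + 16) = (l^2 - 13*l + 40)/(l - 2)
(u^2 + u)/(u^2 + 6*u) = (u + 1)/(u + 6)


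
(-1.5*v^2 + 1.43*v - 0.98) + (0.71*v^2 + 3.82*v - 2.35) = -0.79*v^2 + 5.25*v - 3.33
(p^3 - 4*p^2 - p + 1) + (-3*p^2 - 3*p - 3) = p^3 - 7*p^2 - 4*p - 2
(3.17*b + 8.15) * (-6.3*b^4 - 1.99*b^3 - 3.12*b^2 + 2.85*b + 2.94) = -19.971*b^5 - 57.6533*b^4 - 26.1089*b^3 - 16.3935*b^2 + 32.5473*b + 23.961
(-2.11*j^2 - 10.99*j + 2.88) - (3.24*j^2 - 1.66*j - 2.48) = -5.35*j^2 - 9.33*j + 5.36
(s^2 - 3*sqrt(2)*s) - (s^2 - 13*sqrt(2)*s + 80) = 10*sqrt(2)*s - 80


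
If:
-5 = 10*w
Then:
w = -1/2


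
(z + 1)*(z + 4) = z^2 + 5*z + 4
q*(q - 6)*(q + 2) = q^3 - 4*q^2 - 12*q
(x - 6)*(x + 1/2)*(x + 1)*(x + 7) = x^4 + 5*x^3/2 - 40*x^2 - 125*x/2 - 21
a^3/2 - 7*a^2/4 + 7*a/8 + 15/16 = (a/2 + 1/4)*(a - 5/2)*(a - 3/2)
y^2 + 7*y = y*(y + 7)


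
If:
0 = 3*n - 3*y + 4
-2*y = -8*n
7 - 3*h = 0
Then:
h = 7/3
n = 4/9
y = 16/9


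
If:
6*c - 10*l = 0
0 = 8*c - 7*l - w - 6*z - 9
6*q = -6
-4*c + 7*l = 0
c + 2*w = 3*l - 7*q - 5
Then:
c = 0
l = 0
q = -1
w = 1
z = -5/3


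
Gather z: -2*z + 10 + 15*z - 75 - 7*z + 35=6*z - 30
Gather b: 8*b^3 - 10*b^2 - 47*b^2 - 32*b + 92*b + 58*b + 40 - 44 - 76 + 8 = 8*b^3 - 57*b^2 + 118*b - 72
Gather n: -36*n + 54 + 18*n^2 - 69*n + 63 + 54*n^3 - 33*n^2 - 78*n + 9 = 54*n^3 - 15*n^2 - 183*n + 126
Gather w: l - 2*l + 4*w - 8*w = -l - 4*w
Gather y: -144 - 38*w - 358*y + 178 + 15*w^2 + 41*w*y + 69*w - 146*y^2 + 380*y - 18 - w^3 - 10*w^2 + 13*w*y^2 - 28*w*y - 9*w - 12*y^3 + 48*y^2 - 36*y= -w^3 + 5*w^2 + 22*w - 12*y^3 + y^2*(13*w - 98) + y*(13*w - 14) + 16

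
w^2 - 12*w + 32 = (w - 8)*(w - 4)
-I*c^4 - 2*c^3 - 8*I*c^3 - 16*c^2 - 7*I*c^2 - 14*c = c*(c + 7)*(c - 2*I)*(-I*c - I)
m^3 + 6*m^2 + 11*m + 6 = (m + 1)*(m + 2)*(m + 3)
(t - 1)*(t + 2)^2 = t^3 + 3*t^2 - 4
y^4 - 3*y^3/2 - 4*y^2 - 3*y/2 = y*(y - 3)*(y + 1/2)*(y + 1)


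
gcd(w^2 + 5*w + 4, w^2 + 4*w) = w + 4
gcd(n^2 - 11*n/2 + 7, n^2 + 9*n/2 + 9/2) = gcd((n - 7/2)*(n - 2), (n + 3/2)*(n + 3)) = 1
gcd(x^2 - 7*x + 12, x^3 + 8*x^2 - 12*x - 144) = x - 4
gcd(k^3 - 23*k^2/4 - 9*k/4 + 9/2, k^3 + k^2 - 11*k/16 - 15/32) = k - 3/4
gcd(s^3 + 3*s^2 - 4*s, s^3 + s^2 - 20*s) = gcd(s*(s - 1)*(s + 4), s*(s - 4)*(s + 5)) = s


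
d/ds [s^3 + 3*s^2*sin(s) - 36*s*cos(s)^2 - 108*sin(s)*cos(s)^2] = 3*s^2*cos(s) + 3*s^2 + 6*s*sin(s) + 36*s*sin(2*s) - 27*cos(s) - 18*cos(2*s) - 81*cos(3*s) - 18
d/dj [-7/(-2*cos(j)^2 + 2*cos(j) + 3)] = 14*(-sin(j) + sin(2*j))/(2*cos(j) - cos(2*j) + 2)^2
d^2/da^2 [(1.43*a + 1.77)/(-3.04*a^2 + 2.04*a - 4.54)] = (-(1.43*a + 1.77)*(6.08*a - 2.04)*(12.16*a - 4.08) + (26.0832*a + 4.9272)*(3.04*a^2 - 2.04*a + 4.54))/(3.04*a^2 - 2.04*a + 4.54)^3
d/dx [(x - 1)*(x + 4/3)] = 2*x + 1/3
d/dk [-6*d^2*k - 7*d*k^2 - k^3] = -6*d^2 - 14*d*k - 3*k^2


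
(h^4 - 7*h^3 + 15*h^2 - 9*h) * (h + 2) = h^5 - 5*h^4 + h^3 + 21*h^2 - 18*h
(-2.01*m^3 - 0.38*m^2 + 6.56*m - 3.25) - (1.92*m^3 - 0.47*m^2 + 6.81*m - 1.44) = -3.93*m^3 + 0.09*m^2 - 0.25*m - 1.81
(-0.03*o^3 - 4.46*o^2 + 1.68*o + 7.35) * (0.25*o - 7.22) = -0.0075*o^4 - 0.8984*o^3 + 32.6212*o^2 - 10.2921*o - 53.067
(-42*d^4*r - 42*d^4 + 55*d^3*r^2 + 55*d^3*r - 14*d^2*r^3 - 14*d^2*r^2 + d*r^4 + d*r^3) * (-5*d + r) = 210*d^5*r + 210*d^5 - 317*d^4*r^2 - 317*d^4*r + 125*d^3*r^3 + 125*d^3*r^2 - 19*d^2*r^4 - 19*d^2*r^3 + d*r^5 + d*r^4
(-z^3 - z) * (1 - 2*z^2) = 2*z^5 + z^3 - z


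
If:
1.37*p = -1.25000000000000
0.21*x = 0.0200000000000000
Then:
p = -0.91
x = 0.10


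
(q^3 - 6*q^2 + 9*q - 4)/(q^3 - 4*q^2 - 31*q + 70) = (q^3 - 6*q^2 + 9*q - 4)/(q^3 - 4*q^2 - 31*q + 70)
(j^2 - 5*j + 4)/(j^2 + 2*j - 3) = (j - 4)/(j + 3)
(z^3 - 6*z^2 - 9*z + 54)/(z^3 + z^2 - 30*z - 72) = (z - 3)/(z + 4)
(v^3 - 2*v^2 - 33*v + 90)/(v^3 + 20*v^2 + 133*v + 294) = (v^2 - 8*v + 15)/(v^2 + 14*v + 49)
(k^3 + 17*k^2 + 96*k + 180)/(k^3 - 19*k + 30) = (k^2 + 12*k + 36)/(k^2 - 5*k + 6)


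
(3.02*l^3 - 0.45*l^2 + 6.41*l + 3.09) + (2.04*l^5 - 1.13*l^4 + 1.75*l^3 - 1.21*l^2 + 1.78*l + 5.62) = 2.04*l^5 - 1.13*l^4 + 4.77*l^3 - 1.66*l^2 + 8.19*l + 8.71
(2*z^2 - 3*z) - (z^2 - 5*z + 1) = z^2 + 2*z - 1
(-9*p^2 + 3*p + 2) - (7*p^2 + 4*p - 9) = -16*p^2 - p + 11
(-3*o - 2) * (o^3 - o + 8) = -3*o^4 - 2*o^3 + 3*o^2 - 22*o - 16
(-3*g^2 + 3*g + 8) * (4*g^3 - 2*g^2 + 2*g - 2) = -12*g^5 + 18*g^4 + 20*g^3 - 4*g^2 + 10*g - 16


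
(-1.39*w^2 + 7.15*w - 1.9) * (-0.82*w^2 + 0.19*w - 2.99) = 1.1398*w^4 - 6.1271*w^3 + 7.0726*w^2 - 21.7395*w + 5.681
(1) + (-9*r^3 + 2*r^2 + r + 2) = -9*r^3 + 2*r^2 + r + 3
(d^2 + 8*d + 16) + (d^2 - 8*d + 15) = 2*d^2 + 31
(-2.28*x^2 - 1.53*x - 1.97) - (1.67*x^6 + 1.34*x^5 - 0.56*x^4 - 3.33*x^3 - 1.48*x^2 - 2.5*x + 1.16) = -1.67*x^6 - 1.34*x^5 + 0.56*x^4 + 3.33*x^3 - 0.8*x^2 + 0.97*x - 3.13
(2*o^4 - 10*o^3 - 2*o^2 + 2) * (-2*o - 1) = -4*o^5 + 18*o^4 + 14*o^3 + 2*o^2 - 4*o - 2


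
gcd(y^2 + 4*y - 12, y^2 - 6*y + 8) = y - 2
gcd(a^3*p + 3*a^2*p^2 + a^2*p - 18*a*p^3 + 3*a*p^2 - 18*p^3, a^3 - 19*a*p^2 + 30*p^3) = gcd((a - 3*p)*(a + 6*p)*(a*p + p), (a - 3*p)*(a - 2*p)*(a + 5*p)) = -a + 3*p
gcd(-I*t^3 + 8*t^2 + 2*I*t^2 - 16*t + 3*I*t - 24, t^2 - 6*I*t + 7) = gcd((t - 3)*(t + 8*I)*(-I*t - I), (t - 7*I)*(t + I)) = 1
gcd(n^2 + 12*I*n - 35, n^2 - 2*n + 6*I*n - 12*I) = 1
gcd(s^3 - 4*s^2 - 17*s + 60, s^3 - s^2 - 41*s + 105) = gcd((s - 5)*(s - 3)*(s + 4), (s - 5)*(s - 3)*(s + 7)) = s^2 - 8*s + 15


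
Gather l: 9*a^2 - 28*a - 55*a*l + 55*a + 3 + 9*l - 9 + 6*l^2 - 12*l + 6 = 9*a^2 + 27*a + 6*l^2 + l*(-55*a - 3)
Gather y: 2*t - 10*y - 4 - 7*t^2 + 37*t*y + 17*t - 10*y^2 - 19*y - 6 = -7*t^2 + 19*t - 10*y^2 + y*(37*t - 29) - 10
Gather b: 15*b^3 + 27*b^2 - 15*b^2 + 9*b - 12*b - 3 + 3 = 15*b^3 + 12*b^2 - 3*b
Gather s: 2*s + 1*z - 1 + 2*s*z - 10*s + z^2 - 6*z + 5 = s*(2*z - 8) + z^2 - 5*z + 4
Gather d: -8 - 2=-10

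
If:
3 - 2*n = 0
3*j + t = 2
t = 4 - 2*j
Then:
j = -2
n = 3/2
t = 8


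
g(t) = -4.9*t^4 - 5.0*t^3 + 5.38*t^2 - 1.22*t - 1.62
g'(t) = -19.6*t^3 - 15.0*t^2 + 10.76*t - 1.22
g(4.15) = -1724.80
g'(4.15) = -1615.78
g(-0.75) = 2.88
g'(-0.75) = -9.46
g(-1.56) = 3.34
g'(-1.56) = 19.90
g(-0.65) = 1.94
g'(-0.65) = -9.17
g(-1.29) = 6.07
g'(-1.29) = 2.01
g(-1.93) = -11.27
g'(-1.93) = 63.05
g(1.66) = -48.90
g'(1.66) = -114.35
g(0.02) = -1.64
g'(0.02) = -1.01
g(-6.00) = -5071.02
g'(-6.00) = 3627.82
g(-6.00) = -5071.02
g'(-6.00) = 3627.82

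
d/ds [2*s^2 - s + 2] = 4*s - 1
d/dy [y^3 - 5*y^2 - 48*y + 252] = 3*y^2 - 10*y - 48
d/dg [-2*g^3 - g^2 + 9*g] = -6*g^2 - 2*g + 9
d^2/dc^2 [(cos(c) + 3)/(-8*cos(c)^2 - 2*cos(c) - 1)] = (144*(1 - cos(2*c))^2*cos(c) + 188*(1 - cos(2*c))^2 - 301*cos(c) + 133*cos(2*c) + 120*cos(3*c) - 32*cos(5*c) - 591)/(2*cos(c) + 4*cos(2*c) + 5)^3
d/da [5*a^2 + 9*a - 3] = 10*a + 9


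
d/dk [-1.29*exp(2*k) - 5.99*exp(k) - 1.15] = (-2.58*exp(k) - 5.99)*exp(k)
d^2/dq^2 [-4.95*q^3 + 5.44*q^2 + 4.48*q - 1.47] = 10.88 - 29.7*q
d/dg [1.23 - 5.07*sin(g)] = -5.07*cos(g)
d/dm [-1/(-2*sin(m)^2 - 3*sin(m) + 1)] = -(4*sin(m) + 3)*cos(m)/(3*sin(m) - cos(2*m))^2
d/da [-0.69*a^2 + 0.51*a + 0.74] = 0.51 - 1.38*a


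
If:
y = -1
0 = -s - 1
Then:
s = -1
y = -1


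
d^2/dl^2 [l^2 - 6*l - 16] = 2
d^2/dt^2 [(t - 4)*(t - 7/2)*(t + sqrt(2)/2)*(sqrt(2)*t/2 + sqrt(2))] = 6*sqrt(2)*t^2 - 33*sqrt(2)*t/2 + 3*t - 11/2 - sqrt(2)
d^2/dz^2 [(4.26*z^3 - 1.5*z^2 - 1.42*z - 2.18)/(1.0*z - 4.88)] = (8.52*z^3 - 124.7328*z^2 + 608.696064*z - 89.6624)/(1.0*z^3 - 14.64*z^2 + 71.4432*z - 116.214272)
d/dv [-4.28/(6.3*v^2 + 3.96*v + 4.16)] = (53.928*v + 16.9488)/(6.3*v^2 + 3.96*v + 4.16)^2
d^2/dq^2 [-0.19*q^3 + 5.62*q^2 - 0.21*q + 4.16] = 11.24 - 1.14*q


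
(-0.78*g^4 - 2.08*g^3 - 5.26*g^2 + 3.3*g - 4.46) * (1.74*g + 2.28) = -1.3572*g^5 - 5.3976*g^4 - 13.8948*g^3 - 6.2508*g^2 - 0.236400000000001*g - 10.1688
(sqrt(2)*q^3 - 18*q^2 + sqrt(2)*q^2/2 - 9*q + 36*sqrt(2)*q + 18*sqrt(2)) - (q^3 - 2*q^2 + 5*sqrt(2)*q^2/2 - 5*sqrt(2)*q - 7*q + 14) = -q^3 + sqrt(2)*q^3 - 16*q^2 - 2*sqrt(2)*q^2 - 2*q + 41*sqrt(2)*q - 14 + 18*sqrt(2)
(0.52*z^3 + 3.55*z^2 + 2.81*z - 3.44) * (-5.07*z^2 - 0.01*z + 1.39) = -2.6364*z^5 - 18.0037*z^4 - 13.5594*z^3 + 22.3472*z^2 + 3.9403*z - 4.7816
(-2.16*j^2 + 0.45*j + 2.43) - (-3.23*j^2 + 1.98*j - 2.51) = 1.07*j^2 - 1.53*j + 4.94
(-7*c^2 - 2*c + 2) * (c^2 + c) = -7*c^4 - 9*c^3 + 2*c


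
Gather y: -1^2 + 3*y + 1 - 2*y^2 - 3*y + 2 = 2 - 2*y^2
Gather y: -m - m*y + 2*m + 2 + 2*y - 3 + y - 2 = m + y*(3 - m) - 3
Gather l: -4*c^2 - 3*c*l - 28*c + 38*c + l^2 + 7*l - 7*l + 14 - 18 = -4*c^2 - 3*c*l + 10*c + l^2 - 4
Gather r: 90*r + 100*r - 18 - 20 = 190*r - 38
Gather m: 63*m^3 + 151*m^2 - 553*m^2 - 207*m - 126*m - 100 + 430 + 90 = 63*m^3 - 402*m^2 - 333*m + 420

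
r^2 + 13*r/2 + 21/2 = (r + 3)*(r + 7/2)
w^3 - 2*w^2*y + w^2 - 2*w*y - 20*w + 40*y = (w - 4)*(w + 5)*(w - 2*y)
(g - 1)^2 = g^2 - 2*g + 1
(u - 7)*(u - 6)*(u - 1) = u^3 - 14*u^2 + 55*u - 42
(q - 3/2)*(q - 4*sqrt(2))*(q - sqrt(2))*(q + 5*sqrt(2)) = q^4 - 3*q^3/2 - 42*q^2 + 40*sqrt(2)*q + 63*q - 60*sqrt(2)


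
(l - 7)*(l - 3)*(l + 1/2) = l^3 - 19*l^2/2 + 16*l + 21/2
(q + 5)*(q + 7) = q^2 + 12*q + 35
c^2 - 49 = (c - 7)*(c + 7)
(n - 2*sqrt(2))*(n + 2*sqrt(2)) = n^2 - 8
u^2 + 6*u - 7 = (u - 1)*(u + 7)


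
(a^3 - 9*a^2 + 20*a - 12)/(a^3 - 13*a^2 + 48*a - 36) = (a - 2)/(a - 6)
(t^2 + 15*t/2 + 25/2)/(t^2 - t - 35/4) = 2*(t + 5)/(2*t - 7)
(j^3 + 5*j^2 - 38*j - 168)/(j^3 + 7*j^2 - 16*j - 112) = (j - 6)/(j - 4)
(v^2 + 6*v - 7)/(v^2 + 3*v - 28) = (v - 1)/(v - 4)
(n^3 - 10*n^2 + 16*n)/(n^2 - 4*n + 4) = n*(n - 8)/(n - 2)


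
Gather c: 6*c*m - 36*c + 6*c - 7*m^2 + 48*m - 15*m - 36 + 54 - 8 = c*(6*m - 30) - 7*m^2 + 33*m + 10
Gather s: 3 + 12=15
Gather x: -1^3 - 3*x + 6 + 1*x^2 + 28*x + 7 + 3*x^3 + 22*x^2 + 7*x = 3*x^3 + 23*x^2 + 32*x + 12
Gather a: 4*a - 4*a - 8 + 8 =0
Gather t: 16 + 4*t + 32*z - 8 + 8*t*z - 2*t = t*(8*z + 2) + 32*z + 8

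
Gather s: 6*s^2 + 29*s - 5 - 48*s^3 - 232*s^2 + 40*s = -48*s^3 - 226*s^2 + 69*s - 5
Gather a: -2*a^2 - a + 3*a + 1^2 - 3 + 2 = -2*a^2 + 2*a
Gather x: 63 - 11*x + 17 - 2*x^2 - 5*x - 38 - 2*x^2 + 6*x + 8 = -4*x^2 - 10*x + 50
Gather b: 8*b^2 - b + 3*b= 8*b^2 + 2*b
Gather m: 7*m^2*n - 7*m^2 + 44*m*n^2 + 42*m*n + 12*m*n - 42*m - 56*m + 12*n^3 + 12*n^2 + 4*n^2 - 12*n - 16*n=m^2*(7*n - 7) + m*(44*n^2 + 54*n - 98) + 12*n^3 + 16*n^2 - 28*n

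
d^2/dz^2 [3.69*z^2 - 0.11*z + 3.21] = 7.38000000000000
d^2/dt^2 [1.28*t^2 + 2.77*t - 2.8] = 2.56000000000000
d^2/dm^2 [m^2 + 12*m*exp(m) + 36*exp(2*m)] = 12*m*exp(m) + 144*exp(2*m) + 24*exp(m) + 2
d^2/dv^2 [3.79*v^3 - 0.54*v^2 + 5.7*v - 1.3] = 22.74*v - 1.08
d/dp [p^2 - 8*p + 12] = 2*p - 8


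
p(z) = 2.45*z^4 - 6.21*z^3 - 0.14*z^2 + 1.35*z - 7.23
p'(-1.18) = -40.36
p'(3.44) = 178.86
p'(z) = 9.8*z^3 - 18.63*z^2 - 0.28*z + 1.35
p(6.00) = 1829.67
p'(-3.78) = -793.08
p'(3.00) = 97.44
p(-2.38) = 151.09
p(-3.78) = 821.26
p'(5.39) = 993.19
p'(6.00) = 1445.79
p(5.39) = 1091.41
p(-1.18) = 5.94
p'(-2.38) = -235.63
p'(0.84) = -6.22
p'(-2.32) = -220.65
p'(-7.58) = -5335.03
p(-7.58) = 10767.10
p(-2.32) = 137.41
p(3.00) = 26.34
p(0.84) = -8.66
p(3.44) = 86.05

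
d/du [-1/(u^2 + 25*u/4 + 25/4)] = 4*(8*u + 25)/(4*u^2 + 25*u + 25)^2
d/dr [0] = 0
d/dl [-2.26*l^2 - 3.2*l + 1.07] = -4.52*l - 3.2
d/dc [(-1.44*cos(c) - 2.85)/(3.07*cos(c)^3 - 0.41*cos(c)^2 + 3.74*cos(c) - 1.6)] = (-8.8416*cos(c)^3 - 25.6581*cos(c)^2 + 2.337*cos(c) - 12.963)*sin(c)/(9.4249*cos(c)^6 - 2.5174*cos(c)^5 + 23.1317*cos(c)^4 - 12.8908*cos(c)^3 + 15.2996*cos(c)^2 - 11.968*cos(c) + 2.56)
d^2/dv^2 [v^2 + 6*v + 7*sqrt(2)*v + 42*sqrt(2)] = 2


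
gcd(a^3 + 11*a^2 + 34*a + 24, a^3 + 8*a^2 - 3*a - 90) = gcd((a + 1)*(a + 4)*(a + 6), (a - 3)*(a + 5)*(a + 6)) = a + 6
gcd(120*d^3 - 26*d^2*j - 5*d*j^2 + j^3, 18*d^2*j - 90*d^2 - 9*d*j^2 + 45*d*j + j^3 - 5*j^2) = 6*d - j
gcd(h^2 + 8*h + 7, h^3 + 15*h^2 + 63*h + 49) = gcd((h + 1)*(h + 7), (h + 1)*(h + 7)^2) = h^2 + 8*h + 7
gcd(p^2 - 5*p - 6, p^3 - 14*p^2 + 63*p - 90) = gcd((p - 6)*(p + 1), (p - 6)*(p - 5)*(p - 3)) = p - 6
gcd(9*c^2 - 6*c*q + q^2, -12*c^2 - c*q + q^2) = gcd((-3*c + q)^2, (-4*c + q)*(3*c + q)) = 1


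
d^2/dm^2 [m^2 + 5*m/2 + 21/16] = 2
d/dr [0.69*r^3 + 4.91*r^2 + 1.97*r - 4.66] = 2.07*r^2 + 9.82*r + 1.97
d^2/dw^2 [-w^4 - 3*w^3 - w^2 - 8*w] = -12*w^2 - 18*w - 2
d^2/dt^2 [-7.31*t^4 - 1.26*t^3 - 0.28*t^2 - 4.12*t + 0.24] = -87.72*t^2 - 7.56*t - 0.56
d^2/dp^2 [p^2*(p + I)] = 6*p + 2*I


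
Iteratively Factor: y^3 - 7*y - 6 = (y + 1)*(y^2 - y - 6) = (y - 3)*(y + 1)*(y + 2)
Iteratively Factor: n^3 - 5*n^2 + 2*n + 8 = (n + 1)*(n^2 - 6*n + 8) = (n - 4)*(n + 1)*(n - 2)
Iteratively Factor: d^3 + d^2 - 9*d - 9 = (d + 1)*(d^2 - 9) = (d - 3)*(d + 1)*(d + 3)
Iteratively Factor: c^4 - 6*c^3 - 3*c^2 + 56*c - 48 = (c - 4)*(c^3 - 2*c^2 - 11*c + 12) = (c - 4)*(c - 1)*(c^2 - c - 12) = (c - 4)^2*(c - 1)*(c + 3)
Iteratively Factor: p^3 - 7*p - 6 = (p + 1)*(p^2 - p - 6) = (p + 1)*(p + 2)*(p - 3)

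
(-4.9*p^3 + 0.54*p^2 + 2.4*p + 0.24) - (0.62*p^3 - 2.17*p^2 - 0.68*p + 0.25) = -5.52*p^3 + 2.71*p^2 + 3.08*p - 0.01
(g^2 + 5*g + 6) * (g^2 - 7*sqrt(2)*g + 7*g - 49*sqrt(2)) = g^4 - 7*sqrt(2)*g^3 + 12*g^3 - 84*sqrt(2)*g^2 + 41*g^2 - 287*sqrt(2)*g + 42*g - 294*sqrt(2)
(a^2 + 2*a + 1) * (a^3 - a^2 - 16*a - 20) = a^5 + a^4 - 17*a^3 - 53*a^2 - 56*a - 20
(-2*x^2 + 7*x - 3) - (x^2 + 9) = -3*x^2 + 7*x - 12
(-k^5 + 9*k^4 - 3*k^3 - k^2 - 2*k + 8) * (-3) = 3*k^5 - 27*k^4 + 9*k^3 + 3*k^2 + 6*k - 24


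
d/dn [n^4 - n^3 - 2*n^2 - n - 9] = 4*n^3 - 3*n^2 - 4*n - 1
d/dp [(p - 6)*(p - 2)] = 2*p - 8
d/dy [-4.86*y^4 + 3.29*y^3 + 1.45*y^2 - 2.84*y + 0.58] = -19.44*y^3 + 9.87*y^2 + 2.9*y - 2.84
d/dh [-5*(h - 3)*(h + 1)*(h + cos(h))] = 5*(3 - h)*(h + cos(h)) + 5*(h - 3)*(h + 1)*(sin(h) - 1) - 5*(h + 1)*(h + cos(h))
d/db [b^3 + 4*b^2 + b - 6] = 3*b^2 + 8*b + 1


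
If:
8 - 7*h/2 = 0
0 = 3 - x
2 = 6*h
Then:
No Solution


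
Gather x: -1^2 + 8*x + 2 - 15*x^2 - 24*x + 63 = -15*x^2 - 16*x + 64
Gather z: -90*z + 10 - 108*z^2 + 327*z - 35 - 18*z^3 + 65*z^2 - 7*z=-18*z^3 - 43*z^2 + 230*z - 25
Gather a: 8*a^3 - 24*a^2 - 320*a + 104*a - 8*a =8*a^3 - 24*a^2 - 224*a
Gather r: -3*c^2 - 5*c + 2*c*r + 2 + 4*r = -3*c^2 - 5*c + r*(2*c + 4) + 2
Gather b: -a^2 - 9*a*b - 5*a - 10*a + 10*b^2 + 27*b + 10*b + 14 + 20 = -a^2 - 15*a + 10*b^2 + b*(37 - 9*a) + 34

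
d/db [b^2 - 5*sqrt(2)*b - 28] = 2*b - 5*sqrt(2)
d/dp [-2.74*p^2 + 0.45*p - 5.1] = 0.45 - 5.48*p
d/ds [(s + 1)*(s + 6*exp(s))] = s + (s + 1)*(6*exp(s) + 1) + 6*exp(s)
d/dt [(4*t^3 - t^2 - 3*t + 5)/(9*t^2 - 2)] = (36*t^4 + 3*t^2 - 86*t + 6)/(81*t^4 - 36*t^2 + 4)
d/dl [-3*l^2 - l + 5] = -6*l - 1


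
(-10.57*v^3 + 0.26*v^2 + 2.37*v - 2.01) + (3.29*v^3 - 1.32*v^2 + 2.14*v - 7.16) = -7.28*v^3 - 1.06*v^2 + 4.51*v - 9.17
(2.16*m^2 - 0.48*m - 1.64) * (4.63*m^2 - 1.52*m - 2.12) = 10.0008*m^4 - 5.5056*m^3 - 11.4428*m^2 + 3.5104*m + 3.4768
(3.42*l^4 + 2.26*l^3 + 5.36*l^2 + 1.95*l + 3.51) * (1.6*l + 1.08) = 5.472*l^5 + 7.3096*l^4 + 11.0168*l^3 + 8.9088*l^2 + 7.722*l + 3.7908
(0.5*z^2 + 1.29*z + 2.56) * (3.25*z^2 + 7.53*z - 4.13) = 1.625*z^4 + 7.9575*z^3 + 15.9687*z^2 + 13.9491*z - 10.5728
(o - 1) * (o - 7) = o^2 - 8*o + 7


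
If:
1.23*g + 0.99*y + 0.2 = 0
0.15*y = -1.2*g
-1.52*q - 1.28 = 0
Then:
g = 0.03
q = -0.84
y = -0.24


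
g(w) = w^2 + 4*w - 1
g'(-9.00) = -14.00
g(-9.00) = 44.00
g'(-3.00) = -2.00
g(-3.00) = -4.00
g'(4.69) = 13.38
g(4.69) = 39.76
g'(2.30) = 8.60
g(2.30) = 13.49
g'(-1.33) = 1.34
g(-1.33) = -4.55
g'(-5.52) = -7.04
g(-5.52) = 7.39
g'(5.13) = 14.26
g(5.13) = 45.84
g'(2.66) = 9.32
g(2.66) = 16.72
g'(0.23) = 4.46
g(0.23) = -0.03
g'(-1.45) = 1.10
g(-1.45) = -4.70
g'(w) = 2*w + 4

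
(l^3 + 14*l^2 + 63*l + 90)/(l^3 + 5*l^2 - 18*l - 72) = (l + 5)/(l - 4)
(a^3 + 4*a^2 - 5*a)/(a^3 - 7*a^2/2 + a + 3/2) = 2*a*(a + 5)/(2*a^2 - 5*a - 3)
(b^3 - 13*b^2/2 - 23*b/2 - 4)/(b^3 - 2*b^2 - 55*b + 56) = (2*b^2 + 3*b + 1)/(2*(b^2 + 6*b - 7))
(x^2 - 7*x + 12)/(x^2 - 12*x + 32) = (x - 3)/(x - 8)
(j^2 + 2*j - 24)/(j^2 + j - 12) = (j^2 + 2*j - 24)/(j^2 + j - 12)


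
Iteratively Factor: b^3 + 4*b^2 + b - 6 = (b + 2)*(b^2 + 2*b - 3) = (b + 2)*(b + 3)*(b - 1)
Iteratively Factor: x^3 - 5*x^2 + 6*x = (x - 2)*(x^2 - 3*x) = x*(x - 2)*(x - 3)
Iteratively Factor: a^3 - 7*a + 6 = (a - 1)*(a^2 + a - 6) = (a - 2)*(a - 1)*(a + 3)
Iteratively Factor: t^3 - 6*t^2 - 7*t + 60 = (t - 5)*(t^2 - t - 12) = (t - 5)*(t + 3)*(t - 4)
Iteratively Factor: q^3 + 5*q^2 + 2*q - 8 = (q + 2)*(q^2 + 3*q - 4) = (q - 1)*(q + 2)*(q + 4)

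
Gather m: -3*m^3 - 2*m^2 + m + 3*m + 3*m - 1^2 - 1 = -3*m^3 - 2*m^2 + 7*m - 2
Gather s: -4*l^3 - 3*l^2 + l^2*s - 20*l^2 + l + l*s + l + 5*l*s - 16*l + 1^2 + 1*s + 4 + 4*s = -4*l^3 - 23*l^2 - 14*l + s*(l^2 + 6*l + 5) + 5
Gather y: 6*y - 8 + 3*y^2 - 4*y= 3*y^2 + 2*y - 8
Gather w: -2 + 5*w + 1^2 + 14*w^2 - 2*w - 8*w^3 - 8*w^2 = -8*w^3 + 6*w^2 + 3*w - 1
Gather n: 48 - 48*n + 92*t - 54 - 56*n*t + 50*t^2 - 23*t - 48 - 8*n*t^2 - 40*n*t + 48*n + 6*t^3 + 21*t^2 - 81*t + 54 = n*(-8*t^2 - 96*t) + 6*t^3 + 71*t^2 - 12*t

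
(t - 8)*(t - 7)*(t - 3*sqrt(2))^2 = t^4 - 15*t^3 - 6*sqrt(2)*t^3 + 74*t^2 + 90*sqrt(2)*t^2 - 336*sqrt(2)*t - 270*t + 1008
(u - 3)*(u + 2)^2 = u^3 + u^2 - 8*u - 12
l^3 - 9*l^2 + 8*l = l*(l - 8)*(l - 1)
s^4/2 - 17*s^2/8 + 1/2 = (s/2 + 1/4)*(s - 2)*(s - 1/2)*(s + 2)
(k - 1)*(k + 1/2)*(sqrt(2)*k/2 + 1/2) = sqrt(2)*k^3/2 - sqrt(2)*k^2/4 + k^2/2 - sqrt(2)*k/4 - k/4 - 1/4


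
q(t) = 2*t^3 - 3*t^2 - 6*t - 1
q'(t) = 6*t^2 - 6*t - 6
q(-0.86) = 0.67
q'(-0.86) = 3.60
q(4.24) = 72.08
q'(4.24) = 76.43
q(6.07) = 299.34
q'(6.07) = 178.65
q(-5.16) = -324.69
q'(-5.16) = 184.71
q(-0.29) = 0.44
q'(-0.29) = -3.76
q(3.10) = 11.15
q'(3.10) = 33.06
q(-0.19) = 0.02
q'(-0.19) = -4.64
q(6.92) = 476.57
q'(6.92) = 239.80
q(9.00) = 1160.00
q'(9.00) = 426.00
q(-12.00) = -3817.00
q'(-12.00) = 930.00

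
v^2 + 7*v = v*(v + 7)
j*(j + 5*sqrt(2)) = j^2 + 5*sqrt(2)*j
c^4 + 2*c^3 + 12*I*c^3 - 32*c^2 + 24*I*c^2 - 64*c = c*(c + 2)*(c + 4*I)*(c + 8*I)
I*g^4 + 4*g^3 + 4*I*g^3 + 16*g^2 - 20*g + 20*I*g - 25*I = (g + 5)*(g - 5*I)*(g + I)*(I*g - I)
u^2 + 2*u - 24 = (u - 4)*(u + 6)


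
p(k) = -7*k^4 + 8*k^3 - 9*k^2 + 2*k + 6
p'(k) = -28*k^3 + 24*k^2 - 18*k + 2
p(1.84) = -51.19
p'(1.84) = -124.29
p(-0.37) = 3.49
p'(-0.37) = 13.36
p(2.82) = -323.21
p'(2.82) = -485.82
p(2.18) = -107.63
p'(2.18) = -213.27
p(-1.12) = -29.78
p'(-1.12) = 91.60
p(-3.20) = -1088.71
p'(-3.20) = 1222.86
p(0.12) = 6.12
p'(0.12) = 0.14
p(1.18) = -4.60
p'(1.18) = -31.83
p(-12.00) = -160290.00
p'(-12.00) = 52058.00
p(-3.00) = -864.00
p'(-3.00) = 1028.00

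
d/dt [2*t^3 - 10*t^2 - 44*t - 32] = 6*t^2 - 20*t - 44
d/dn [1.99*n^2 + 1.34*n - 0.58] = 3.98*n + 1.34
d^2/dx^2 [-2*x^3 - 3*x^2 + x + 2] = -12*x - 6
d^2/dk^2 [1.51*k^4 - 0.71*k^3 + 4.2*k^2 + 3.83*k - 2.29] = 18.12*k^2 - 4.26*k + 8.4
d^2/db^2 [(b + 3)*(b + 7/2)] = 2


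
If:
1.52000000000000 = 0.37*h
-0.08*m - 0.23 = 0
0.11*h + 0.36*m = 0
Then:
No Solution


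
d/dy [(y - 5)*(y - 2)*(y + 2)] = 3*y^2 - 10*y - 4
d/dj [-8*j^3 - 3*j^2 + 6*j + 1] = -24*j^2 - 6*j + 6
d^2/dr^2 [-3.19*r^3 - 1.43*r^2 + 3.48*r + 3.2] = -19.14*r - 2.86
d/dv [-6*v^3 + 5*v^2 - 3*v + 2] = -18*v^2 + 10*v - 3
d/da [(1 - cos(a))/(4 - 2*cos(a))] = sin(a)/(2*(cos(a) - 2)^2)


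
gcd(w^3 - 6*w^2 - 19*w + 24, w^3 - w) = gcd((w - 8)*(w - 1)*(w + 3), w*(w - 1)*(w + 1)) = w - 1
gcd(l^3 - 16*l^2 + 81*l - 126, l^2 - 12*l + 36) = l - 6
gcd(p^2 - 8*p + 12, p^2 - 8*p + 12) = p^2 - 8*p + 12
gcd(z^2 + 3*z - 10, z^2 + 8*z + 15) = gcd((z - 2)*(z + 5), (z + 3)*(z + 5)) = z + 5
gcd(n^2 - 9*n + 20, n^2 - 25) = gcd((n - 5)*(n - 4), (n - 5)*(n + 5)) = n - 5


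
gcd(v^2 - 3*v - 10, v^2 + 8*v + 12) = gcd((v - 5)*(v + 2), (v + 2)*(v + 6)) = v + 2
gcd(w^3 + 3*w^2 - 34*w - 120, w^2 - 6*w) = w - 6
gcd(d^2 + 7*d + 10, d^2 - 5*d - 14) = d + 2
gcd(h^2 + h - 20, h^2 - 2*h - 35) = h + 5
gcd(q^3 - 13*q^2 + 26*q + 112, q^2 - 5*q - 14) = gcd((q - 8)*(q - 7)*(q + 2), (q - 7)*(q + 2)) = q^2 - 5*q - 14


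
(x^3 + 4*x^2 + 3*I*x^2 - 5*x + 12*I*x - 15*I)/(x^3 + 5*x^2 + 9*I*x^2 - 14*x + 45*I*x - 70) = (x^2 + x*(-1 + 3*I) - 3*I)/(x^2 + 9*I*x - 14)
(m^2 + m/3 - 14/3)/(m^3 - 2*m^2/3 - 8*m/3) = (3*m + 7)/(m*(3*m + 4))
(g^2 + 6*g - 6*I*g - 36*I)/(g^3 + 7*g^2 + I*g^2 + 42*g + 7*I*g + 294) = (g + 6)/(g^2 + 7*g*(1 + I) + 49*I)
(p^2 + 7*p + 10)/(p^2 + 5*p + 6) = (p + 5)/(p + 3)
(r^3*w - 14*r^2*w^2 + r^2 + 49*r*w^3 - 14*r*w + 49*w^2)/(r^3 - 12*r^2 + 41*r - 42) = (r^3*w - 14*r^2*w^2 + r^2 + 49*r*w^3 - 14*r*w + 49*w^2)/(r^3 - 12*r^2 + 41*r - 42)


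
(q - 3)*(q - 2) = q^2 - 5*q + 6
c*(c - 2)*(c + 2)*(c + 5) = c^4 + 5*c^3 - 4*c^2 - 20*c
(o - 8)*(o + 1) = o^2 - 7*o - 8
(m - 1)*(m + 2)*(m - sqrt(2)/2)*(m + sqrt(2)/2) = m^4 + m^3 - 5*m^2/2 - m/2 + 1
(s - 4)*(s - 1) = s^2 - 5*s + 4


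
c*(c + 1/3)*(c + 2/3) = c^3 + c^2 + 2*c/9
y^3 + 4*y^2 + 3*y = y*(y + 1)*(y + 3)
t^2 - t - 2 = (t - 2)*(t + 1)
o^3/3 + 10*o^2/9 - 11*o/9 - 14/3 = (o/3 + 1)*(o - 2)*(o + 7/3)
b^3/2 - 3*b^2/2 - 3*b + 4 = (b/2 + 1)*(b - 4)*(b - 1)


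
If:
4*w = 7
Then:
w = 7/4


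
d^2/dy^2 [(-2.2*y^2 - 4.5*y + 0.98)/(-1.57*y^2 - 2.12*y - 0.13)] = (7.53914*y^3 - 17.187732*y^2 - 25.081692*y - 10.815028)/(3.869893*y^6 + 15.676764*y^5 + 22.129935*y^4 + 12.12428*y^3 + 1.832415*y^2 + 0.107484*y + 0.002197)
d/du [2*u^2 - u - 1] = 4*u - 1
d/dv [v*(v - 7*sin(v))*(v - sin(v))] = -8*v^2*cos(v) + 3*v^2 - 16*v*sin(v) + 7*v*sin(2*v) + 7*sin(v)^2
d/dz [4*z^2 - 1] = 8*z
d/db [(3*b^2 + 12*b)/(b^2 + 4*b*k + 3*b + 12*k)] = 3*(-b*(b + 4)*(2*b + 4*k + 3) + 2*(b + 2)*(b^2 + 4*b*k + 3*b + 12*k))/(b^2 + 4*b*k + 3*b + 12*k)^2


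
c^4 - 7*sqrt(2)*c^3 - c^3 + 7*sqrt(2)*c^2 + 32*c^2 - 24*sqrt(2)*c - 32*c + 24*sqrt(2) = (c - 1)*(c - 3*sqrt(2))*(c - 2*sqrt(2))^2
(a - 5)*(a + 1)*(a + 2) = a^3 - 2*a^2 - 13*a - 10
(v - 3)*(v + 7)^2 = v^3 + 11*v^2 + 7*v - 147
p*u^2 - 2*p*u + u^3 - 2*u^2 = u*(p + u)*(u - 2)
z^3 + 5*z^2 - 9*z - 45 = (z - 3)*(z + 3)*(z + 5)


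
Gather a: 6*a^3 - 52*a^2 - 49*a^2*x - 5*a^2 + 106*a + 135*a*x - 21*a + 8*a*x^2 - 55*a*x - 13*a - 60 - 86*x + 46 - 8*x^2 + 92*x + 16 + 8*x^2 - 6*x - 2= 6*a^3 + a^2*(-49*x - 57) + a*(8*x^2 + 80*x + 72)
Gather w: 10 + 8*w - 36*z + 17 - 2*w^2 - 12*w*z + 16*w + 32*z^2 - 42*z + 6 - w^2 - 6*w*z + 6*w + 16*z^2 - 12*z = -3*w^2 + w*(30 - 18*z) + 48*z^2 - 90*z + 33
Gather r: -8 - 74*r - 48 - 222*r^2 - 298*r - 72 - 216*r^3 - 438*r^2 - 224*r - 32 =-216*r^3 - 660*r^2 - 596*r - 160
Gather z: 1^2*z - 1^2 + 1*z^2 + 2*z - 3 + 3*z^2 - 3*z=4*z^2 - 4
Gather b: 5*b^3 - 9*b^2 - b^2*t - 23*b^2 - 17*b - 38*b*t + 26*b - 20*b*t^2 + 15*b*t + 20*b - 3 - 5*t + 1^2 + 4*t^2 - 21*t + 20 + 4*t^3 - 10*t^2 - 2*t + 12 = 5*b^3 + b^2*(-t - 32) + b*(-20*t^2 - 23*t + 29) + 4*t^3 - 6*t^2 - 28*t + 30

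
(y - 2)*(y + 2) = y^2 - 4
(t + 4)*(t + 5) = t^2 + 9*t + 20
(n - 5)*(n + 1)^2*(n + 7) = n^4 + 4*n^3 - 30*n^2 - 68*n - 35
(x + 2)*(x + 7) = x^2 + 9*x + 14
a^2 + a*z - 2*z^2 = (a - z)*(a + 2*z)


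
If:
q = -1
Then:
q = -1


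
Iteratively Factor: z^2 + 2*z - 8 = (z - 2)*(z + 4)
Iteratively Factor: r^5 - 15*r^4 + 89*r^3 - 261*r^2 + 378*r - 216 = (r - 3)*(r^4 - 12*r^3 + 53*r^2 - 102*r + 72) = (r - 4)*(r - 3)*(r^3 - 8*r^2 + 21*r - 18) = (r - 4)*(r - 3)*(r - 2)*(r^2 - 6*r + 9) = (r - 4)*(r - 3)^2*(r - 2)*(r - 3)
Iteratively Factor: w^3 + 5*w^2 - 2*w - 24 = (w - 2)*(w^2 + 7*w + 12) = (w - 2)*(w + 3)*(w + 4)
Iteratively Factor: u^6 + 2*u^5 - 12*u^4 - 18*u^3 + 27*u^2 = (u + 3)*(u^5 - u^4 - 9*u^3 + 9*u^2) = u*(u + 3)*(u^4 - u^3 - 9*u^2 + 9*u) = u*(u + 3)^2*(u^3 - 4*u^2 + 3*u) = u^2*(u + 3)^2*(u^2 - 4*u + 3) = u^2*(u - 3)*(u + 3)^2*(u - 1)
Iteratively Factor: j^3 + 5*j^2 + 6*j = (j)*(j^2 + 5*j + 6) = j*(j + 2)*(j + 3)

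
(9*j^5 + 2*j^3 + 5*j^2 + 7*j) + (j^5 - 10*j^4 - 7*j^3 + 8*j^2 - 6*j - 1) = 10*j^5 - 10*j^4 - 5*j^3 + 13*j^2 + j - 1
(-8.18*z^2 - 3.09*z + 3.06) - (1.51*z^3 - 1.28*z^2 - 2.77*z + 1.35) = -1.51*z^3 - 6.9*z^2 - 0.32*z + 1.71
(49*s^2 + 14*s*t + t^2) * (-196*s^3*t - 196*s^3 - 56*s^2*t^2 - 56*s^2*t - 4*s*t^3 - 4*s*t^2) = -9604*s^5*t - 9604*s^5 - 5488*s^4*t^2 - 5488*s^4*t - 1176*s^3*t^3 - 1176*s^3*t^2 - 112*s^2*t^4 - 112*s^2*t^3 - 4*s*t^5 - 4*s*t^4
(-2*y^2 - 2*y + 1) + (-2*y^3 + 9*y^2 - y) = -2*y^3 + 7*y^2 - 3*y + 1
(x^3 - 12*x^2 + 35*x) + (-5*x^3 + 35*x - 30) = -4*x^3 - 12*x^2 + 70*x - 30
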